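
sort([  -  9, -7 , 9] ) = [  -  9, - 7,  9 ] 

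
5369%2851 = 2518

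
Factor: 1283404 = 2^2*320851^1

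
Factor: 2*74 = 148 = 2^2*37^1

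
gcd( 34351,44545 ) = 1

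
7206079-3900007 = 3306072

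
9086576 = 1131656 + 7954920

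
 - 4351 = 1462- 5813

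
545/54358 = 545/54358  =  0.01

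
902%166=72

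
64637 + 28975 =93612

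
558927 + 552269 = 1111196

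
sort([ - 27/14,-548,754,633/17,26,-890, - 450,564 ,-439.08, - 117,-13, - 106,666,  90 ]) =[-890,  -  548,-450, - 439.08, - 117, - 106,-13, - 27/14,26,  633/17,90, 564, 666,754]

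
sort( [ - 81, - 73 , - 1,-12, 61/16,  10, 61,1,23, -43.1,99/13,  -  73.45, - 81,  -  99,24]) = [ - 99, - 81, - 81, - 73.45, - 73, - 43.1, - 12, - 1 , 1,61/16,99/13,10, 23,24 , 61 ]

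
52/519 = 52/519= 0.10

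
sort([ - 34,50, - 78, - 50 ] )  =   [ - 78, - 50,- 34 , 50]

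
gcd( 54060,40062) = 6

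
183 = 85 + 98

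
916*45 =41220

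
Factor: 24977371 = 293^1 * 85247^1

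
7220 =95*76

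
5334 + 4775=10109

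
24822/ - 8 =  - 3103 +1/4 = - 3102.75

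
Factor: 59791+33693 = 93484 = 2^2*23371^1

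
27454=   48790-21336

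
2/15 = 2/15 = 0.13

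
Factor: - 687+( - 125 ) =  - 812  =  - 2^2 * 7^1*29^1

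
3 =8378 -8375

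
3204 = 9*356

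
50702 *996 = 50499192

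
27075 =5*5415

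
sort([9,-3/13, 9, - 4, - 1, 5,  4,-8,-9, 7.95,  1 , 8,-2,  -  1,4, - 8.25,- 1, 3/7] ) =[-9, - 8.25, - 8, - 4, - 2,-1, - 1, - 1, - 3/13, 3/7,1, 4, 4, 5, 7.95, 8, 9 , 9] 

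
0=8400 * 0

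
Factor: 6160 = 2^4*5^1*7^1*11^1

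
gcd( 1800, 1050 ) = 150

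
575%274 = 27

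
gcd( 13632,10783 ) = 1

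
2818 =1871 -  - 947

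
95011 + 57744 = 152755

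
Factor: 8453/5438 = 2^( - 1 )*79^1*107^1* 2719^( - 1 ) 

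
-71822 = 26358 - 98180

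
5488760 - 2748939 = 2739821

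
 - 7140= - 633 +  -6507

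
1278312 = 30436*42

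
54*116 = 6264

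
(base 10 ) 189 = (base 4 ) 2331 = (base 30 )69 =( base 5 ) 1224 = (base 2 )10111101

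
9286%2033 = 1154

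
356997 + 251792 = 608789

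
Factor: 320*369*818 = 2^7* 3^2*5^1 *41^1 *409^1 = 96589440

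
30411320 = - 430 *(-70724)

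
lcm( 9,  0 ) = 0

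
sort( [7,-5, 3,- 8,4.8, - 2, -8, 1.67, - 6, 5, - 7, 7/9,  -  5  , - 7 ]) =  [ - 8, - 8,-7, - 7,-6, - 5, - 5 , - 2,7/9, 1.67,3, 4.8,5,7]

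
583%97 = 1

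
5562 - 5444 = 118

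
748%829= 748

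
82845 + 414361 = 497206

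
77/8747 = 77/8747 = 0.01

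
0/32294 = 0 =0.00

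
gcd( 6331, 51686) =1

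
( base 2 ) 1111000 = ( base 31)3r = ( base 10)120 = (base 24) 50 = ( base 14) 88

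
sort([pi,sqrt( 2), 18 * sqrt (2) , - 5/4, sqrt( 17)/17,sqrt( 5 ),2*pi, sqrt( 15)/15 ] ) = [ - 5/4, sqrt(17) /17, sqrt(15) /15, sqrt( 2),  sqrt( 5),pi, 2*pi, 18*sqrt( 2)]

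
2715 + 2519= 5234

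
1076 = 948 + 128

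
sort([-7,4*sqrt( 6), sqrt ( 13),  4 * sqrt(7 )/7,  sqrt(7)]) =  [ - 7,4 * sqrt(7 )/7,  sqrt(7), sqrt(13), 4*sqrt(6)]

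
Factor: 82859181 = 3^1*27619727^1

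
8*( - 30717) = -245736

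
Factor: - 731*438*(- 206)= 2^2*3^1*17^1*43^1*73^1*103^1 = 65956668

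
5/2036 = 5/2036 = 0.00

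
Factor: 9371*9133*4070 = 348332346010 = 2^1*5^1*11^1*37^1 * 9133^1*9371^1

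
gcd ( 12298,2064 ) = 86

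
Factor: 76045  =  5^1*67^1 * 227^1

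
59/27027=59/27027 = 0.00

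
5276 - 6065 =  -789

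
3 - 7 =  - 4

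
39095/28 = 5585/4 = 1396.25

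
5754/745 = 7  +  539/745 = 7.72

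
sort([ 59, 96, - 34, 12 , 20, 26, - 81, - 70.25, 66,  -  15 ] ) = [-81, - 70.25 , - 34, - 15,12 , 20, 26, 59,  66, 96 ]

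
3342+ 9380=12722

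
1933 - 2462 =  - 529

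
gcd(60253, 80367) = 89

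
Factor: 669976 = 2^3*83^1*1009^1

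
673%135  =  133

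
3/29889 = 1/9963= 0.00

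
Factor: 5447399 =37^1 * 147227^1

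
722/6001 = 722/6001 = 0.12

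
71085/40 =1777 + 1/8 = 1777.12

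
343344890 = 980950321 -637605431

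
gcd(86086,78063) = 1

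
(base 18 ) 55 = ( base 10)95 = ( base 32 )2v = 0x5F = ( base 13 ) 74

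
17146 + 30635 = 47781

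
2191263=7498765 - 5307502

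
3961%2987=974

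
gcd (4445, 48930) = 35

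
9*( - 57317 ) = -515853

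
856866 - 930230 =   -  73364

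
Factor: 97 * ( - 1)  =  -97^1 = - 97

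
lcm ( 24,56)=168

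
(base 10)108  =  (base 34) 36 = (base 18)60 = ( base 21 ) 53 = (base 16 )6C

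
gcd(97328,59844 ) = 4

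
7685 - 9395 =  - 1710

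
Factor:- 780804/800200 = - 2^(  -  1)*3^2*5^( - 2)*23^2* 41^1*4001^ ( - 1)=- 195201/200050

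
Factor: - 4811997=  - 3^1*19^1*84421^1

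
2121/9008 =2121/9008 = 0.24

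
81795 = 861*95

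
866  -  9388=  - 8522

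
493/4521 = 493/4521 = 0.11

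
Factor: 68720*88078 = 6052720160 = 2^5*5^1*47^1*859^1*937^1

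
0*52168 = 0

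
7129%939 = 556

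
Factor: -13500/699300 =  - 5/259 = - 5^1*7^( - 1)*37^( - 1)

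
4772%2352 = 68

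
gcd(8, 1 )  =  1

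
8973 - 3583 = 5390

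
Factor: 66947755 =5^1*7^1*31^1* 61703^1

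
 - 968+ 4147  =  3179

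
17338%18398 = 17338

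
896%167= 61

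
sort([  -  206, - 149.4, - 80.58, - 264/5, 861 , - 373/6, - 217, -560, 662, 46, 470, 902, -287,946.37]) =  [ - 560, - 287, - 217, - 206, - 149.4, - 80.58, - 373/6, - 264/5,  46, 470, 662, 861, 902,946.37] 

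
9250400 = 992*9325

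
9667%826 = 581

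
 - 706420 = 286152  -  992572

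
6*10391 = 62346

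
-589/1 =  - 589=-589.00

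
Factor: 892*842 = 2^3*223^1*421^1 = 751064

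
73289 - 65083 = 8206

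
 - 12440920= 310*( - 40132) 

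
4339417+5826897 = 10166314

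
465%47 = 42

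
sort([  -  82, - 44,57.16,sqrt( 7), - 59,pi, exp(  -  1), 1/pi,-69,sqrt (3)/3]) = [ - 82,-69,-59, - 44,1/pi, exp ( - 1),  sqrt( 3) /3, sqrt(7), pi, 57.16] 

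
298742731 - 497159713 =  - 198416982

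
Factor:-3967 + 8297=4330 = 2^1*5^1*433^1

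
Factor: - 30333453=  - 3^1*257^1*39343^1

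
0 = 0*128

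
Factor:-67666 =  - 2^1*23^1 * 1471^1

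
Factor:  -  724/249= - 2^2 * 3^( - 1) * 83^( - 1)*181^1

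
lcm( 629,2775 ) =47175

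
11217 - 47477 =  - 36260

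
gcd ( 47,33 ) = 1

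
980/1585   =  196/317 = 0.62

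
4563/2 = 4563/2 = 2281.50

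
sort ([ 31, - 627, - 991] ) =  [ - 991 ,-627,31 ]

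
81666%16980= 13746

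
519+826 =1345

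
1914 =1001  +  913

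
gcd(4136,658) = 94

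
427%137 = 16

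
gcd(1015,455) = 35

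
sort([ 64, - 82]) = [ - 82, 64]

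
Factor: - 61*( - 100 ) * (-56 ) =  - 341600=- 2^5*5^2*7^1*61^1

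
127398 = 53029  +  74369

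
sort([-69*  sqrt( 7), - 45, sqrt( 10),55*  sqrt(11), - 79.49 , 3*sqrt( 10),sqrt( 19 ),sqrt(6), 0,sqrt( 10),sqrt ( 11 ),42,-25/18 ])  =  [ - 69 *sqrt( 7), - 79.49, - 45, - 25/18, 0,sqrt( 6 ),sqrt(10), sqrt( 10),sqrt(11),sqrt(19 ), 3 * sqrt( 10),42,55 * sqrt (11)]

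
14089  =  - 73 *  (-193)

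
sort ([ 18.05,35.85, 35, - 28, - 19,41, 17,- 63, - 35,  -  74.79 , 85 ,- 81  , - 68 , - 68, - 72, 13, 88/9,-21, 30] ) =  [ - 81, - 74.79,  -  72, - 68, - 68, - 63 , - 35,-28, - 21, - 19,88/9,13,17,18.05,30,35,35.85,41,85]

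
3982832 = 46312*86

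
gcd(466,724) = 2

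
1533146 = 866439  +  666707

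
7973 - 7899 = 74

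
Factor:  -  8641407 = - 3^1* 2880469^1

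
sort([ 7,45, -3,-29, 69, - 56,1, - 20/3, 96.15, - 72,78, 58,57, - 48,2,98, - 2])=[ - 72, - 56, - 48 ,  -  29, - 20/3, - 3,-2,1,2, 7, 45,57,58,69,78 , 96.15,  98]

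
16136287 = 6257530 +9878757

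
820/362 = 410/181 = 2.27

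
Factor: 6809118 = 2^1*3^1*131^1*8663^1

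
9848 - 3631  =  6217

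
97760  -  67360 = 30400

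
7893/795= 9 + 246/265 = 9.93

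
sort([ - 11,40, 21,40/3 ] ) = [ - 11,40/3 , 21, 40 ] 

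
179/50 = 179/50 = 3.58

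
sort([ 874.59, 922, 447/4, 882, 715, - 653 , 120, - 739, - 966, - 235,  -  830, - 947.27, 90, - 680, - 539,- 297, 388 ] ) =[ - 966, - 947.27, - 830,-739, - 680,-653, - 539, - 297, - 235, 90, 447/4  ,  120, 388,  715, 874.59,882, 922]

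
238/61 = 3  +  55/61 = 3.90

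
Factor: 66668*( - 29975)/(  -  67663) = 1998373300/67663= 2^2 * 5^2*7^1*11^1*71^( -1 )*109^1*953^( - 1 )*2381^1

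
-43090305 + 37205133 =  - 5885172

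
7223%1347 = 488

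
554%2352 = 554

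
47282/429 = 47282/429= 110.21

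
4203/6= 1401/2= 700.50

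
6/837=2/279  =  0.01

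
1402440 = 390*3596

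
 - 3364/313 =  - 3364/313 = - 10.75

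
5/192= 5/192  =  0.03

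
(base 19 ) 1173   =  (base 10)7356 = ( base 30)856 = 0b1110010111100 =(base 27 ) a2c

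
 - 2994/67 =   -  45 + 21/67  =  -44.69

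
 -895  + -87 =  - 982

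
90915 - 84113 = 6802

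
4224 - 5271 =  - 1047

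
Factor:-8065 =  - 5^1*1613^1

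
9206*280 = 2577680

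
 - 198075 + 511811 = 313736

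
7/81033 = 7/81033 = 0.00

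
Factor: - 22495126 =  - 2^1*19^1*29^1  *137^1*149^1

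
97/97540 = 97/97540 = 0.00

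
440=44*10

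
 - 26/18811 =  - 1 + 1445/1447 = -  0.00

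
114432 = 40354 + 74078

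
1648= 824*2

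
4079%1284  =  227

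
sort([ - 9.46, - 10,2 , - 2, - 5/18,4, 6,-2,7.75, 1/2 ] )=[ - 10, - 9.46, - 2, - 2, - 5/18, 1/2,2 , 4,6,7.75 ] 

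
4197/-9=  - 467 + 2/3 = - 466.33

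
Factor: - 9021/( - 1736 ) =291/56 = 2^(-3 )*3^1*7^(-1 )*97^1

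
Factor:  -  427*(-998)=426146 = 2^1*7^1*61^1*499^1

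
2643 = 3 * 881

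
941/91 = 10 + 31/91 = 10.34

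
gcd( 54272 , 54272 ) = 54272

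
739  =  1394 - 655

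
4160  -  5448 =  - 1288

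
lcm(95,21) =1995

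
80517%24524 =6945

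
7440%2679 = 2082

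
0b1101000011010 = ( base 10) 6682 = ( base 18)12b4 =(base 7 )25324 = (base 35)5fw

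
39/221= 3/17=0.18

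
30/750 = 1/25 = 0.04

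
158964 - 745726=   -  586762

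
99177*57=5653089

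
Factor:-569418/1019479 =-2^1*3^1*94903^1 * 1019479^( - 1)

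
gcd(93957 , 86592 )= 3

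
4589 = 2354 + 2235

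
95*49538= 4706110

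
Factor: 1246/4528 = 623/2264 = 2^(-3)*7^1*89^1* 283^(-1)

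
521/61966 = 521/61966 = 0.01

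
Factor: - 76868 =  - 2^2*11^1*1747^1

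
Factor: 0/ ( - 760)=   0 = 0^1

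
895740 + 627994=1523734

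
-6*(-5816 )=34896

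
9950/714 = 13 + 334/357 = 13.94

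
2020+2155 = 4175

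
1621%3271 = 1621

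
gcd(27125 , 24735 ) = 5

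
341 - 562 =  - 221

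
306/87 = 102/29 = 3.52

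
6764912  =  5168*1309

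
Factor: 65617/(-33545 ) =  -5^ ( - 1 )*6709^( - 1)*65617^1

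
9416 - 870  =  8546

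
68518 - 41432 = 27086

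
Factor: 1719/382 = 2^( - 1)*3^2 = 9/2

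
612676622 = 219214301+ 393462321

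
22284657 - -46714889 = 68999546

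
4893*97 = 474621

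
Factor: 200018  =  2^1 *7^2*13^1* 157^1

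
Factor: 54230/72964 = 55/74 = 2^(-1)*5^1*11^1*37^ ( - 1)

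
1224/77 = 1224/77 = 15.90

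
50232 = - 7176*(  -  7)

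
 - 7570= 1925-9495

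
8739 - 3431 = 5308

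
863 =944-81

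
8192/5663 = 8192/5663 = 1.45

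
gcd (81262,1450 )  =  2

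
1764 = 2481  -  717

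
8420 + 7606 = 16026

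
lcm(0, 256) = 0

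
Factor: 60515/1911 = 3^(-1)*5^1* 19^1 = 95/3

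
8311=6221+2090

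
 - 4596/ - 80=57 + 9/20 = 57.45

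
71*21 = 1491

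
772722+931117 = 1703839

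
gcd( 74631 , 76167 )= 3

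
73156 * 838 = 61304728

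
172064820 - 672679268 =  -500614448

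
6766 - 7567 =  - 801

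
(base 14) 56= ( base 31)2e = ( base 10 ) 76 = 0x4C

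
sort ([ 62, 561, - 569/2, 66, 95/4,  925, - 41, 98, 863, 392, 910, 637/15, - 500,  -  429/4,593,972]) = [ - 500, - 569/2, - 429/4 ,-41, 95/4 , 637/15,62, 66, 98,392,  561, 593, 863, 910, 925,  972 ]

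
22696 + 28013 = 50709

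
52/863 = 52/863   =  0.06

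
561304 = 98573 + 462731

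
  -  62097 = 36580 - 98677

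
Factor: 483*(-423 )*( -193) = 39431637 = 3^3*7^1*23^1*47^1*193^1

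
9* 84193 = 757737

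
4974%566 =446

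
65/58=65/58 = 1.12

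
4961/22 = 225+1/2 = 225.50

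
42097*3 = 126291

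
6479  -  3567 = 2912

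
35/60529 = 5/8647=0.00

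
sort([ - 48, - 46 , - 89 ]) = [ -89, - 48, - 46 ] 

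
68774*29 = 1994446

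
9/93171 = 3/31057 =0.00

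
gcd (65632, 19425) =7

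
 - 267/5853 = - 1 + 1862/1951 = - 0.05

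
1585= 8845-7260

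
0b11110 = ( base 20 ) 1a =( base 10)30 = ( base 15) 20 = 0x1e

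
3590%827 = 282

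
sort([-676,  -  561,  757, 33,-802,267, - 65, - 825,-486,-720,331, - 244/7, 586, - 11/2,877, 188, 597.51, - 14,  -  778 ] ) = [-825,  -  802, - 778 , - 720, - 676,-561,  -  486, - 65 ,-244/7, - 14,-11/2 , 33,188, 267, 331 , 586 , 597.51, 757, 877]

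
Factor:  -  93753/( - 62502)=3/2= 2^ ( - 1) * 3^1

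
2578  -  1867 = 711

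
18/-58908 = -1 + 9815/9818 = - 0.00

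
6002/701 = 6002/701 = 8.56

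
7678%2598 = 2482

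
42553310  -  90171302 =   -  47617992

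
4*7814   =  31256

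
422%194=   34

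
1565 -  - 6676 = 8241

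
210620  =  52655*4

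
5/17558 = 5/17558 = 0.00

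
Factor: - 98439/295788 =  - 209/628 = -2^ (- 2)*11^1*19^1 * 157^ ( - 1 )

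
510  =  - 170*( - 3)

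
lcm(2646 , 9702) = 29106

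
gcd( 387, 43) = 43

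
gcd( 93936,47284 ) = 4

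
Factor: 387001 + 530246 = 917247 =3^1*305749^1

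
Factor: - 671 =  - 11^1*61^1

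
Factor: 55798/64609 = 2^1*23^1*1213^1*64609^ (- 1)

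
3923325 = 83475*47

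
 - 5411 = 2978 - 8389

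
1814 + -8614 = - 6800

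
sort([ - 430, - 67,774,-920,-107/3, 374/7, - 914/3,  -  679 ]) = [ - 920,- 679, - 430  , - 914/3, - 67, - 107/3, 374/7,774 ]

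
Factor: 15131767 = 7^1*197^1*10973^1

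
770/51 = 15 + 5/51 = 15.10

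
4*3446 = 13784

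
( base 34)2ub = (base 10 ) 3343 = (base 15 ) ecd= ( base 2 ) 110100001111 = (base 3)11120211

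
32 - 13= 19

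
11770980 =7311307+4459673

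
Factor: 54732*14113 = 772432716 = 2^2*3^1*11^1*1283^1*4561^1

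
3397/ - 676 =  - 3397/676 =- 5.03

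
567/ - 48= -189/16 = -11.81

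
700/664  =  175/166 = 1.05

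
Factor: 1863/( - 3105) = -3/5 =-  3^1*5^( - 1) 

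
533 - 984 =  - 451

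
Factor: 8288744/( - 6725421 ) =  - 2^3*3^(-2 )*17^( - 1)*113^ (-1 )* 389^(-1) * 1036093^1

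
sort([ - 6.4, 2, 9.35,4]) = [ - 6.4,  2,4, 9.35 ] 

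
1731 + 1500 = 3231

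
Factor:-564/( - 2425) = 2^2*  3^1*5^( - 2 )*47^1*97^( - 1) 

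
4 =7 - 3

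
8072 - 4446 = 3626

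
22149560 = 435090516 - 412940956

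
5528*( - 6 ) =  - 33168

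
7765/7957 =7765/7957  =  0.98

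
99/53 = 99/53=1.87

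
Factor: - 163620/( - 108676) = 3^4*5^1 * 269^( - 1) = 405/269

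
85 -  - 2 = 87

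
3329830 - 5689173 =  - 2359343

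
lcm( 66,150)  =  1650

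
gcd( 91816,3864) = 184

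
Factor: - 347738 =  - 2^1*19^1*9151^1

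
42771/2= 21385 + 1/2=21385.50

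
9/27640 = 9/27640= 0.00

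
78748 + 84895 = 163643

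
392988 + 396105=789093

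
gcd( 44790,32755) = 5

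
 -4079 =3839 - 7918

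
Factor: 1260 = 2^2*3^2*5^1*7^1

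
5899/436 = 13 + 231/436 = 13.53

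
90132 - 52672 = 37460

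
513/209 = 2 + 5/11 = 2.45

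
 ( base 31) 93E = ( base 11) 6640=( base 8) 21064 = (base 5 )240011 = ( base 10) 8756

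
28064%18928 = 9136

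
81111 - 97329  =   - 16218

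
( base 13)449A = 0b10010101110111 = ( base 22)JHL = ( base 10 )9591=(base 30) ajl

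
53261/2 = 26630 + 1/2 = 26630.50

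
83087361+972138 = 84059499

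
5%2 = 1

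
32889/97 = 32889/97 = 339.06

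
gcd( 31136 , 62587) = 7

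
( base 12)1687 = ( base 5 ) 41240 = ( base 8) 5207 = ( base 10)2695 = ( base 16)a87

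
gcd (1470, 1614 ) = 6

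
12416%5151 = 2114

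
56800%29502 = 27298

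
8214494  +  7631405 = 15845899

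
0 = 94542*0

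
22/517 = 2/47 = 0.04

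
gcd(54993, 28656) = 3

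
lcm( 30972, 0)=0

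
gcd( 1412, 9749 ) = 1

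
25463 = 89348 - 63885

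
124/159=124/159 = 0.78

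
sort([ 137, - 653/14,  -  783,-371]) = [ - 783, - 371, - 653/14,137 ] 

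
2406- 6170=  - 3764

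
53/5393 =53/5393 = 0.01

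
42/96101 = 42/96101 = 0.00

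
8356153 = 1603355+6752798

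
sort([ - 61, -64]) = [ - 64, - 61] 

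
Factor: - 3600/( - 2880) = 2^( - 2) *5^1 = 5/4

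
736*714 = 525504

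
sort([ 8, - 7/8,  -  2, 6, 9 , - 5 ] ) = [ - 5, - 2, - 7/8, 6, 8, 9] 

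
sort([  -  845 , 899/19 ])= [ - 845,  899/19]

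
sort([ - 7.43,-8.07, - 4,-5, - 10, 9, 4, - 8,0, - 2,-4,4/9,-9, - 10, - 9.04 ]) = [- 10,-10, - 9.04  , -9, - 8.07,-8, - 7.43 , - 5, - 4, - 4,-2, 0, 4/9, 4, 9]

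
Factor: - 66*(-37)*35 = 2^1*3^1*5^1*7^1*11^1*37^1= 85470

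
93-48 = 45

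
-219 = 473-692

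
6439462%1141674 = 731092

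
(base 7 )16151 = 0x11C0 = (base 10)4544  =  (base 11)3461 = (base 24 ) 7l8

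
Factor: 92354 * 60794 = 5614569076 = 2^2*61^1*113^1*269^1*757^1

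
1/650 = 1/650=0.00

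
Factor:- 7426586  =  -2^1*17^1*113^1*1933^1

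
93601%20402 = 11993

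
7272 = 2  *3636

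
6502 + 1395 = 7897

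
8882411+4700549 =13582960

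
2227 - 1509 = 718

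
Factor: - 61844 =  - 2^2*15461^1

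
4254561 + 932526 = 5187087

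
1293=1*1293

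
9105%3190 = 2725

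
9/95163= 3/31721= 0.00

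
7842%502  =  312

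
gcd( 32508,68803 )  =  7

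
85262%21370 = 21152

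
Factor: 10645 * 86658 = 922474410 = 2^1*3^1  *5^1*11^1*13^1 * 101^1 * 2129^1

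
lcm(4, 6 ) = 12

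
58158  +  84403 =142561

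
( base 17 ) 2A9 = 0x2f5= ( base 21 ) 1F1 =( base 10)757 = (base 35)lm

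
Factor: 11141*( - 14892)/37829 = - 2^2*3^1 * 11^( - 1 ) *13^1*17^1*19^( - 1)*73^1*181^( - 1)*857^1=   -165911772/37829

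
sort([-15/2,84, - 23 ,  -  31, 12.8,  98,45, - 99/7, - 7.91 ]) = [ - 31,  -  23 , - 99/7, - 7.91 , - 15/2 , 12.8  ,  45,84,98] 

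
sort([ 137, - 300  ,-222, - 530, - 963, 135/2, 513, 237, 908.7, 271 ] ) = [  -  963, - 530, - 300, - 222,135/2,137, 237, 271, 513, 908.7 ]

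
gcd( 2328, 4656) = 2328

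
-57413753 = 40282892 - 97696645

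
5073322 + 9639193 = 14712515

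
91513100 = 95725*956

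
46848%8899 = 2353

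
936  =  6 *156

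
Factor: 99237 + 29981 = 2^1*64609^1=129218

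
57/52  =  1 + 5/52 = 1.10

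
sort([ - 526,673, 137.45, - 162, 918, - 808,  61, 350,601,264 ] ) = [ - 808, - 526, -162,61,137.45, 264,350 , 601 , 673, 918 ]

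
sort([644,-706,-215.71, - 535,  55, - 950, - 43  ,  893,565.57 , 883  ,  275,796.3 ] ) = [  -  950,  -  706, - 535, - 215.71,- 43,55,  275,565.57, 644,796.3,  883, 893] 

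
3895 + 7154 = 11049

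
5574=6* 929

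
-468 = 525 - 993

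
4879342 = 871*5602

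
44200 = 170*260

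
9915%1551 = 609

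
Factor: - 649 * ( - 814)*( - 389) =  - 205503254  =  - 2^1*11^2*37^1*59^1*389^1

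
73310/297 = 73310/297 = 246.84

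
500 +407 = 907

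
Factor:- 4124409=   -  3^1*29^1*47407^1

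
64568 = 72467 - 7899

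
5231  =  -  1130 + 6361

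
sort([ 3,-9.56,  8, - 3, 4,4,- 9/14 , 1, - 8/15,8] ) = [ - 9.56 ,  -  3, - 9/14, - 8/15 , 1, 3,4,4, 8,8] 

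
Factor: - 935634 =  - 2^1*3^1*7^1*22277^1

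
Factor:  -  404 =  - 2^2*101^1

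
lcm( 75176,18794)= 75176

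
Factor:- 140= - 2^2*5^1 * 7^1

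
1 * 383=383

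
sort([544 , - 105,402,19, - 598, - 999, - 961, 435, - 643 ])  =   [ - 999 , - 961,-643,-598 , - 105,19, 402, 435,544] 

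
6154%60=34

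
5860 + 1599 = 7459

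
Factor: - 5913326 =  - 2^1 *293^1*10091^1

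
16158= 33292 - 17134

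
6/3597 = 2/1199  =  0.00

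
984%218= 112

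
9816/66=1636/11 = 148.73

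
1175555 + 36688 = 1212243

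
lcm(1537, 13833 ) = 13833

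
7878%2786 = 2306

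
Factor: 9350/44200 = 2^ ( - 2)*11^1*13^( - 1)= 11/52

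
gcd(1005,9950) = 5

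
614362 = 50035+564327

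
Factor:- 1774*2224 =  - 2^5*139^1*887^1  =  -3945376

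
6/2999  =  6/2999 =0.00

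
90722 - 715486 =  - 624764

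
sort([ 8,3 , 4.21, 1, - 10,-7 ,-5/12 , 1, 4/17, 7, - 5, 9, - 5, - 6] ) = [-10, - 7, - 6 , - 5,-5, - 5/12,4/17, 1,1, 3,4.21, 7, 8, 9] 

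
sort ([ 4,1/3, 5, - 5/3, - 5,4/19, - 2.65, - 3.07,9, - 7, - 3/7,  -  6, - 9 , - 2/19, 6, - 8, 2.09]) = [ - 9, - 8,-7, - 6,- 5, -3.07,-2.65, - 5/3, - 3/7, - 2/19,4/19,1/3,2.09,4, 5 , 6, 9] 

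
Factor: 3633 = 3^1*7^1*  173^1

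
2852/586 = 1426/293 = 4.87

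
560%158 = 86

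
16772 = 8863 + 7909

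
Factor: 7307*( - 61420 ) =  - 2^2*5^1 * 37^1*83^1*7307^1 = - 448795940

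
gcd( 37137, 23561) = 1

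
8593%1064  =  81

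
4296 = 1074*4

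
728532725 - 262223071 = 466309654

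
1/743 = 1/743= 0.00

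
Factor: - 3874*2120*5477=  - 2^4*5^1*13^1*53^1 * 149^1*5477^1 = -44981943760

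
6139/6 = 1023+1/6  =  1023.17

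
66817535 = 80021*835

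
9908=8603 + 1305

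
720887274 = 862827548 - 141940274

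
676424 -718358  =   - 41934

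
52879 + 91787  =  144666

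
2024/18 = 1012/9= 112.44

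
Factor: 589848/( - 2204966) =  -2^2*3^1*7^1 * 3511^1*1102483^( - 1) = - 294924/1102483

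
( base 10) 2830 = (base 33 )2JP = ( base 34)2F8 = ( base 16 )B0E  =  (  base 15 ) C8A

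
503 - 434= 69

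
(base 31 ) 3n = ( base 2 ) 1110100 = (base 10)116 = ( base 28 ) 44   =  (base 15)7b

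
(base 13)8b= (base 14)83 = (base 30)3p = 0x73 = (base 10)115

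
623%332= 291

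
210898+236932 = 447830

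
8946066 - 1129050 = 7817016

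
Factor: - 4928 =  - 2^6*7^1*11^1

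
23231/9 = 23231/9   =  2581.22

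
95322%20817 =12054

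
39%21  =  18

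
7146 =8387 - 1241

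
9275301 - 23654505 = -14379204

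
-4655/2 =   -  2328 + 1/2 = -2327.50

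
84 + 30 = 114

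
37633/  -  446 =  - 85 + 277/446  =  - 84.38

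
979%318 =25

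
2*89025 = 178050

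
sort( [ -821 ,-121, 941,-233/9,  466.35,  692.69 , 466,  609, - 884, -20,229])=[ - 884,-821, - 121, - 233/9, -20,229,  466,  466.35,  609, 692.69,941]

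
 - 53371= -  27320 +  - 26051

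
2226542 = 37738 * 59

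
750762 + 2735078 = 3485840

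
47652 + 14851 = 62503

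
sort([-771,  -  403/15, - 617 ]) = [ - 771, - 617, - 403/15] 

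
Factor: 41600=2^7*5^2*13^1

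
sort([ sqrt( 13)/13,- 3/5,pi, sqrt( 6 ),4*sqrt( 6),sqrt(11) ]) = [- 3/5, sqrt(13)/13,  sqrt(6), pi,sqrt(11),4*sqrt( 6) ]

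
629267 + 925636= 1554903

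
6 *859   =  5154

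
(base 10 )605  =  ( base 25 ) o5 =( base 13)377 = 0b1001011101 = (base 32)it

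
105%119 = 105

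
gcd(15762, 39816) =6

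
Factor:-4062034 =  - 2^1*41^1*49537^1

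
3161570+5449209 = 8610779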